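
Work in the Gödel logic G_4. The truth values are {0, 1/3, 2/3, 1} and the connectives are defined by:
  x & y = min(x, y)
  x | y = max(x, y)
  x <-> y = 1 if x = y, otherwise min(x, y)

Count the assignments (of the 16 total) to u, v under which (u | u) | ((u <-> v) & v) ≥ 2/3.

8

u = 0, v = 0 ↦ 0  <
u = 0, v = 1/3 ↦ 0  <
u = 0, v = 2/3 ↦ 0  <
u = 0, v = 1 ↦ 0  <
u = 1/3, v = 0 ↦ 1/3  <
u = 1/3, v = 1/3 ↦ 1/3  <
u = 1/3, v = 2/3 ↦ 1/3  <
u = 1/3, v = 1 ↦ 1/3  <
u = 2/3, v = 0 ↦ 2/3  ≥
u = 2/3, v = 1/3 ↦ 2/3  ≥
u = 2/3, v = 2/3 ↦ 2/3  ≥
u = 2/3, v = 1 ↦ 2/3  ≥
u = 1, v = 0 ↦ 1  ≥
u = 1, v = 1/3 ↦ 1  ≥
u = 1, v = 2/3 ↦ 1  ≥
u = 1, v = 1 ↦ 1  ≥
So 8 of the 16 assignments meet the threshold.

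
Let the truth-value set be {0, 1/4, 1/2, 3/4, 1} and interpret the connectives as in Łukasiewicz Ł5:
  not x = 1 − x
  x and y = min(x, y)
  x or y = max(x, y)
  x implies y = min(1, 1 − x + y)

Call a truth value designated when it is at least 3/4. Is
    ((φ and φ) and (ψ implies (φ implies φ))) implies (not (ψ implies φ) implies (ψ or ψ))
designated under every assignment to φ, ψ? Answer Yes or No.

Yes

At φ = 0, ψ = 3/4, for instance:
φ and φ = 0 and 0 = 0
φ implies φ = 0 implies 0 = 1
ψ implies (φ implies φ) = 3/4 implies 1 = 1
(φ and φ) and (ψ implies (φ implies φ)) = 0 and 1 = 0
ψ implies φ = 3/4 implies 0 = 1/4
not (ψ implies φ) = not 1/4 = 3/4
ψ or ψ = 3/4 or 3/4 = 3/4
not (ψ implies φ) implies (ψ or ψ) = 3/4 implies 3/4 = 1
((φ and φ) and (ψ implies (φ implies φ))) implies (not (ψ implies φ) implies (ψ or ψ)) = 0 implies 1 = 1
and checking the remaining 24 assignments likewise gives ≥ 3/4 in every case.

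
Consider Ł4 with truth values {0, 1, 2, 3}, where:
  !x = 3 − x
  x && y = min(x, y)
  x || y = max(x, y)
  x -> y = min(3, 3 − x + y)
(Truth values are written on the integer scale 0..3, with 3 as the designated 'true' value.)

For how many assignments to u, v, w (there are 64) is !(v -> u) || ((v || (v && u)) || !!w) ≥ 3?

28

value 3: 28 assignments (counts)
value 2: 20 assignments
value 1: 12 assignments
value 0: 4 assignments
So 28 of the 64 assignments meet the threshold.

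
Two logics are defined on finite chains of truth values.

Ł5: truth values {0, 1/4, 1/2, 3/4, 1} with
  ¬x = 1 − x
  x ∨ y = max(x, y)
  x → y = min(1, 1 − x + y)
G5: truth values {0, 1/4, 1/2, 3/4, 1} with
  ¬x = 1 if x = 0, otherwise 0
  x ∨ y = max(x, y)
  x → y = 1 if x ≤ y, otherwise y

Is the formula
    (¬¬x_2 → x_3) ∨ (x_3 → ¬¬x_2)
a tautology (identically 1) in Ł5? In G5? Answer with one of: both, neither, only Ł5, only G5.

both

In Ł5: every assignment gives 1 — tautology.
In G5: every assignment gives 1 — tautology.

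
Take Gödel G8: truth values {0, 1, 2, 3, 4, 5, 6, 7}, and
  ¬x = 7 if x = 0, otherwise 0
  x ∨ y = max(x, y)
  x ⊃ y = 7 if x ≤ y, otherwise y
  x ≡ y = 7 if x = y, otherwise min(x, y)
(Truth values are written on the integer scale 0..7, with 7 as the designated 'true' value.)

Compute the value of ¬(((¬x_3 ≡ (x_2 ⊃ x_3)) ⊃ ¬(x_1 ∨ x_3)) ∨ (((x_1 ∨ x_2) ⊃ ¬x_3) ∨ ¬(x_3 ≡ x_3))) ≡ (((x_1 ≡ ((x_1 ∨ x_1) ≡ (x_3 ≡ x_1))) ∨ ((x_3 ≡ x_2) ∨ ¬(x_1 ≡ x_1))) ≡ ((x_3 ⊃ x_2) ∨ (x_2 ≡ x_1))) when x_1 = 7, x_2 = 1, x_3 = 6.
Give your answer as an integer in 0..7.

¬x_3 = ¬6 = 0
x_2 ⊃ x_3 = 1 ⊃ 6 = 7
¬x_3 ≡ (x_2 ⊃ x_3) = 0 ≡ 7 = 0
x_1 ∨ x_3 = 7 ∨ 6 = 7
¬(x_1 ∨ x_3) = ¬7 = 0
(¬x_3 ≡ (x_2 ⊃ x_3)) ⊃ ¬(x_1 ∨ x_3) = 0 ⊃ 0 = 7
x_1 ∨ x_2 = 7 ∨ 1 = 7
¬x_3 = ¬6 = 0
(x_1 ∨ x_2) ⊃ ¬x_3 = 7 ⊃ 0 = 0
x_3 ≡ x_3 = 6 ≡ 6 = 7
¬(x_3 ≡ x_3) = ¬7 = 0
((x_1 ∨ x_2) ⊃ ¬x_3) ∨ ¬(x_3 ≡ x_3) = 0 ∨ 0 = 0
((¬x_3 ≡ (x_2 ⊃ x_3)) ⊃ ¬(x_1 ∨ x_3)) ∨ (((x_1 ∨ x_2) ⊃ ¬x_3) ∨ ¬(x_3 ≡ x_3)) = 7 ∨ 0 = 7
¬(((¬x_3 ≡ (x_2 ⊃ x_3)) ⊃ ¬(x_1 ∨ x_3)) ∨ (((x_1 ∨ x_2) ⊃ ¬x_3) ∨ ¬(x_3 ≡ x_3))) = ¬7 = 0
x_1 ∨ x_1 = 7 ∨ 7 = 7
x_3 ≡ x_1 = 6 ≡ 7 = 6
(x_1 ∨ x_1) ≡ (x_3 ≡ x_1) = 7 ≡ 6 = 6
x_1 ≡ ((x_1 ∨ x_1) ≡ (x_3 ≡ x_1)) = 7 ≡ 6 = 6
x_3 ≡ x_2 = 6 ≡ 1 = 1
x_1 ≡ x_1 = 7 ≡ 7 = 7
¬(x_1 ≡ x_1) = ¬7 = 0
(x_3 ≡ x_2) ∨ ¬(x_1 ≡ x_1) = 1 ∨ 0 = 1
(x_1 ≡ ((x_1 ∨ x_1) ≡ (x_3 ≡ x_1))) ∨ ((x_3 ≡ x_2) ∨ ¬(x_1 ≡ x_1)) = 6 ∨ 1 = 6
x_3 ⊃ x_2 = 6 ⊃ 1 = 1
x_2 ≡ x_1 = 1 ≡ 7 = 1
(x_3 ⊃ x_2) ∨ (x_2 ≡ x_1) = 1 ∨ 1 = 1
((x_1 ≡ ((x_1 ∨ x_1) ≡ (x_3 ≡ x_1))) ∨ ((x_3 ≡ x_2) ∨ ¬(x_1 ≡ x_1))) ≡ ((x_3 ⊃ x_2) ∨ (x_2 ≡ x_1)) = 6 ≡ 1 = 1
¬(((¬x_3 ≡ (x_2 ⊃ x_3)) ⊃ ¬(x_1 ∨ x_3)) ∨ (((x_1 ∨ x_2) ⊃ ¬x_3) ∨ ¬(x_3 ≡ x_3))) ≡ (((x_1 ≡ ((x_1 ∨ x_1) ≡ (x_3 ≡ x_1))) ∨ ((x_3 ≡ x_2) ∨ ¬(x_1 ≡ x_1))) ≡ ((x_3 ⊃ x_2) ∨ (x_2 ≡ x_1))) = 0 ≡ 1 = 0

0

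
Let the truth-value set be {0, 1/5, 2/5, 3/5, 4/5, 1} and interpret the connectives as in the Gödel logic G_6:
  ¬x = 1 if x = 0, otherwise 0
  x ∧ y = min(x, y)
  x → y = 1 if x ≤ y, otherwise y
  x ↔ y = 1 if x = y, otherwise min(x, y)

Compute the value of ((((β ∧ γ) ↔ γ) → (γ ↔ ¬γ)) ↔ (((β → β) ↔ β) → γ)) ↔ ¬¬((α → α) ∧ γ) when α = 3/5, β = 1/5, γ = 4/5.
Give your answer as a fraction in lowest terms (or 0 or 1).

β ∧ γ = 1/5 ∧ 4/5 = 1/5
(β ∧ γ) ↔ γ = 1/5 ↔ 4/5 = 1/5
¬γ = ¬4/5 = 0
γ ↔ ¬γ = 4/5 ↔ 0 = 0
((β ∧ γ) ↔ γ) → (γ ↔ ¬γ) = 1/5 → 0 = 0
β → β = 1/5 → 1/5 = 1
(β → β) ↔ β = 1 ↔ 1/5 = 1/5
((β → β) ↔ β) → γ = 1/5 → 4/5 = 1
(((β ∧ γ) ↔ γ) → (γ ↔ ¬γ)) ↔ (((β → β) ↔ β) → γ) = 0 ↔ 1 = 0
α → α = 3/5 → 3/5 = 1
(α → α) ∧ γ = 1 ∧ 4/5 = 4/5
¬((α → α) ∧ γ) = ¬4/5 = 0
¬¬((α → α) ∧ γ) = ¬0 = 1
((((β ∧ γ) ↔ γ) → (γ ↔ ¬γ)) ↔ (((β → β) ↔ β) → γ)) ↔ ¬¬((α → α) ∧ γ) = 0 ↔ 1 = 0

0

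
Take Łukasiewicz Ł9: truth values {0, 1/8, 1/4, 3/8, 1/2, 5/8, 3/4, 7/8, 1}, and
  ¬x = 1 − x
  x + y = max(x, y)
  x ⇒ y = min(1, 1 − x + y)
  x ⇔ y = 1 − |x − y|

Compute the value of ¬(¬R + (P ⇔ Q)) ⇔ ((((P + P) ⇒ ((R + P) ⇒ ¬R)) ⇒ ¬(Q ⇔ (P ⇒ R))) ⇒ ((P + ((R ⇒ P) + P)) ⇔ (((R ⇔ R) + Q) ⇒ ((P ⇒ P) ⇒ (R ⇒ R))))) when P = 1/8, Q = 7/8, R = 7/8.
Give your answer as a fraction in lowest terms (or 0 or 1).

¬R = ¬7/8 = 1/8
P ⇔ Q = 1/8 ⇔ 7/8 = 1/4
¬R + (P ⇔ Q) = 1/8 + 1/4 = 1/4
¬(¬R + (P ⇔ Q)) = ¬1/4 = 3/4
P + P = 1/8 + 1/8 = 1/8
R + P = 7/8 + 1/8 = 7/8
¬R = ¬7/8 = 1/8
(R + P) ⇒ ¬R = 7/8 ⇒ 1/8 = 1/4
(P + P) ⇒ ((R + P) ⇒ ¬R) = 1/8 ⇒ 1/4 = 1
P ⇒ R = 1/8 ⇒ 7/8 = 1
Q ⇔ (P ⇒ R) = 7/8 ⇔ 1 = 7/8
¬(Q ⇔ (P ⇒ R)) = ¬7/8 = 1/8
((P + P) ⇒ ((R + P) ⇒ ¬R)) ⇒ ¬(Q ⇔ (P ⇒ R)) = 1 ⇒ 1/8 = 1/8
R ⇒ P = 7/8 ⇒ 1/8 = 1/4
(R ⇒ P) + P = 1/4 + 1/8 = 1/4
P + ((R ⇒ P) + P) = 1/8 + 1/4 = 1/4
R ⇔ R = 7/8 ⇔ 7/8 = 1
(R ⇔ R) + Q = 1 + 7/8 = 1
P ⇒ P = 1/8 ⇒ 1/8 = 1
R ⇒ R = 7/8 ⇒ 7/8 = 1
(P ⇒ P) ⇒ (R ⇒ R) = 1 ⇒ 1 = 1
((R ⇔ R) + Q) ⇒ ((P ⇒ P) ⇒ (R ⇒ R)) = 1 ⇒ 1 = 1
(P + ((R ⇒ P) + P)) ⇔ (((R ⇔ R) + Q) ⇒ ((P ⇒ P) ⇒ (R ⇒ R))) = 1/4 ⇔ 1 = 1/4
(((P + P) ⇒ ((R + P) ⇒ ¬R)) ⇒ ¬(Q ⇔ (P ⇒ R))) ⇒ ((P + ((R ⇒ P) + P)) ⇔ (((R ⇔ R) + Q) ⇒ ((P ⇒ P) ⇒ (R ⇒ R)))) = 1/8 ⇒ 1/4 = 1
¬(¬R + (P ⇔ Q)) ⇔ ((((P + P) ⇒ ((R + P) ⇒ ¬R)) ⇒ ¬(Q ⇔ (P ⇒ R))) ⇒ ((P + ((R ⇒ P) + P)) ⇔ (((R ⇔ R) + Q) ⇒ ((P ⇒ P) ⇒ (R ⇒ R))))) = 3/4 ⇔ 1 = 3/4

3/4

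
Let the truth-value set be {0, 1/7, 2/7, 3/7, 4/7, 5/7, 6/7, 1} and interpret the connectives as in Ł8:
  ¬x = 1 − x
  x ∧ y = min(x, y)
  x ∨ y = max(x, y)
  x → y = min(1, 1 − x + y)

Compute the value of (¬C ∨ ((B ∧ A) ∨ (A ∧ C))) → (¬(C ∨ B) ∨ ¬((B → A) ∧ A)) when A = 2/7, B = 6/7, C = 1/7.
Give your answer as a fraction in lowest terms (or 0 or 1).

6/7

¬C = ¬1/7 = 6/7
B ∧ A = 6/7 ∧ 2/7 = 2/7
A ∧ C = 2/7 ∧ 1/7 = 1/7
(B ∧ A) ∨ (A ∧ C) = 2/7 ∨ 1/7 = 2/7
¬C ∨ ((B ∧ A) ∨ (A ∧ C)) = 6/7 ∨ 2/7 = 6/7
C ∨ B = 1/7 ∨ 6/7 = 6/7
¬(C ∨ B) = ¬6/7 = 1/7
B → A = 6/7 → 2/7 = 3/7
(B → A) ∧ A = 3/7 ∧ 2/7 = 2/7
¬((B → A) ∧ A) = ¬2/7 = 5/7
¬(C ∨ B) ∨ ¬((B → A) ∧ A) = 1/7 ∨ 5/7 = 5/7
(¬C ∨ ((B ∧ A) ∨ (A ∧ C))) → (¬(C ∨ B) ∨ ¬((B → A) ∧ A)) = 6/7 → 5/7 = 6/7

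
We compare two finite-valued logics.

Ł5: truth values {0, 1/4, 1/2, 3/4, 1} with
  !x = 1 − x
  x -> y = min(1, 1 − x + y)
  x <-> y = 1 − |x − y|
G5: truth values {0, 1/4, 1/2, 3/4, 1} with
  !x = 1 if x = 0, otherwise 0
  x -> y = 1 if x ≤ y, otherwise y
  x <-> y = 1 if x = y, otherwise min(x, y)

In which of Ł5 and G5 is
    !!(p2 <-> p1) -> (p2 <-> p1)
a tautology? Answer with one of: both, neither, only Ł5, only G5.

In Ł5: every assignment gives 1 — tautology.
In G5: at p1 = 1/4, p2 = 1/2 the value is 1/4 — not a tautology.

only Ł5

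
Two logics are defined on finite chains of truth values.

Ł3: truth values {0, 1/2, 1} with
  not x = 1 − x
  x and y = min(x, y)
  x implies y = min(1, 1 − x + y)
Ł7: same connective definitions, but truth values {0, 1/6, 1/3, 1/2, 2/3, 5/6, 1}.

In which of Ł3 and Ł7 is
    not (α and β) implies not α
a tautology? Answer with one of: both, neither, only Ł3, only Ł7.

In Ł3: at α = 1/2, β = 0 the value is 1/2 — not a tautology.
In Ł7: at α = 1/6, β = 0 the value is 5/6 — not a tautology.

neither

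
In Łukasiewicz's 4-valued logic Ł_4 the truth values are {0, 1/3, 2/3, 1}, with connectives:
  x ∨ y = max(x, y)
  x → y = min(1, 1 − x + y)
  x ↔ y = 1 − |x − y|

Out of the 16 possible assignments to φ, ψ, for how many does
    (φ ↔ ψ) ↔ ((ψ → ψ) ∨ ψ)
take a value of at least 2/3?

10

φ = 0, ψ = 0 ↦ 1  ≥
φ = 0, ψ = 1/3 ↦ 2/3  ≥
φ = 0, ψ = 2/3 ↦ 1/3  <
φ = 0, ψ = 1 ↦ 0  <
φ = 1/3, ψ = 0 ↦ 2/3  ≥
φ = 1/3, ψ = 1/3 ↦ 1  ≥
φ = 1/3, ψ = 2/3 ↦ 2/3  ≥
φ = 1/3, ψ = 1 ↦ 1/3  <
φ = 2/3, ψ = 0 ↦ 1/3  <
φ = 2/3, ψ = 1/3 ↦ 2/3  ≥
φ = 2/3, ψ = 2/3 ↦ 1  ≥
φ = 2/3, ψ = 1 ↦ 2/3  ≥
φ = 1, ψ = 0 ↦ 0  <
φ = 1, ψ = 1/3 ↦ 1/3  <
φ = 1, ψ = 2/3 ↦ 2/3  ≥
φ = 1, ψ = 1 ↦ 1  ≥
So 10 of the 16 assignments meet the threshold.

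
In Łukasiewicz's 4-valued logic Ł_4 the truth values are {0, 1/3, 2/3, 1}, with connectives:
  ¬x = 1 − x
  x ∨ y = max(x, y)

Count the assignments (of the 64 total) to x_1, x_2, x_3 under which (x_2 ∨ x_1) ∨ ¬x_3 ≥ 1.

value 1: 37 assignments (counts)
value 2/3: 19 assignments
value 1/3: 7 assignments
value 0: 1 assignment
So 37 of the 64 assignments meet the threshold.

37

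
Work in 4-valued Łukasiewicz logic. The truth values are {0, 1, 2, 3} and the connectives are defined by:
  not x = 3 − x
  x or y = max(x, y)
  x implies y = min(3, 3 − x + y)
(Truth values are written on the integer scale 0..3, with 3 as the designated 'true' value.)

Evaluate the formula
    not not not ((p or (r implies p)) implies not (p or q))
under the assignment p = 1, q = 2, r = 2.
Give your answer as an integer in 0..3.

r implies p = 2 implies 1 = 2
p or (r implies p) = 1 or 2 = 2
p or q = 1 or 2 = 2
not (p or q) = not 2 = 1
(p or (r implies p)) implies not (p or q) = 2 implies 1 = 2
not ((p or (r implies p)) implies not (p or q)) = not 2 = 1
not not ((p or (r implies p)) implies not (p or q)) = not 1 = 2
not not not ((p or (r implies p)) implies not (p or q)) = not 2 = 1

1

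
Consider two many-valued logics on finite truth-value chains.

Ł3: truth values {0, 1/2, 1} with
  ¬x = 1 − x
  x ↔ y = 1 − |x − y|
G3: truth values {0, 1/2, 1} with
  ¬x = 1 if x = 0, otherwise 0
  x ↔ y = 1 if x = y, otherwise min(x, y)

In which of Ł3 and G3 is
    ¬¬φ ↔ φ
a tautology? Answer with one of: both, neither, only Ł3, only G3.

In Ł3: every assignment gives 1 — tautology.
In G3: at φ = 1/2 the value is 1/2 — not a tautology.

only Ł3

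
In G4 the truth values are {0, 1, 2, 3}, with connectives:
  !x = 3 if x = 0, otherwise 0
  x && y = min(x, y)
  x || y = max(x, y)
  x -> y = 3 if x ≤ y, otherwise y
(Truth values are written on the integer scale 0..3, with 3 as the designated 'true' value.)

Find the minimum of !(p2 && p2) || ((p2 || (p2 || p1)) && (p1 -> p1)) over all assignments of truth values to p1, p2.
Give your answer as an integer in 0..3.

1

Take p1 = 0, p2 = 1:
p2 && p2 = 1 && 1 = 1
!(p2 && p2) = !1 = 0
p2 || p1 = 1 || 0 = 1
p2 || (p2 || p1) = 1 || 1 = 1
p1 -> p1 = 0 -> 0 = 3
(p2 || (p2 || p1)) && (p1 -> p1) = 1 && 3 = 1
!(p2 && p2) || ((p2 || (p2 || p1)) && (p1 -> p1)) = 0 || 1 = 1
No assignment yields a value below 1, so this is the minimum.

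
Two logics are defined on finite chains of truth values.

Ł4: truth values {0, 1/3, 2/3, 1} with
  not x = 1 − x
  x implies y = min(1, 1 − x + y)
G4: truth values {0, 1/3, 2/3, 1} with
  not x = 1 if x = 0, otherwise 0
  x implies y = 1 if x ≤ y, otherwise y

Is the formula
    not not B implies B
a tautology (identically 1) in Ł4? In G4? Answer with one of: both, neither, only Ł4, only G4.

In Ł4: every assignment gives 1 — tautology.
In G4: at B = 1/3 the value is 1/3 — not a tautology.

only Ł4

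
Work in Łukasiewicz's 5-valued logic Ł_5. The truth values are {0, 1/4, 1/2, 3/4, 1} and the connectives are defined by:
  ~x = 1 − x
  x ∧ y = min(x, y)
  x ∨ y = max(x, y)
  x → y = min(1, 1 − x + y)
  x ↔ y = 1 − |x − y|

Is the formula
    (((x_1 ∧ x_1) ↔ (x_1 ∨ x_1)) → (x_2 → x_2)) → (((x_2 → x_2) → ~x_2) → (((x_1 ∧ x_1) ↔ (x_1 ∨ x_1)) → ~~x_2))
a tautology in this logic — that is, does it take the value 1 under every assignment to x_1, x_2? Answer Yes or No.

No

Counterexample: take x_1 = 0, x_2 = 0.
x_1 ∧ x_1 = 0 ∧ 0 = 0
x_1 ∨ x_1 = 0 ∨ 0 = 0
(x_1 ∧ x_1) ↔ (x_1 ∨ x_1) = 0 ↔ 0 = 1
x_2 → x_2 = 0 → 0 = 1
((x_1 ∧ x_1) ↔ (x_1 ∨ x_1)) → (x_2 → x_2) = 1 → 1 = 1
x_2 → x_2 = 0 → 0 = 1
~x_2 = ~0 = 1
(x_2 → x_2) → ~x_2 = 1 → 1 = 1
x_1 ∧ x_1 = 0 ∧ 0 = 0
x_1 ∨ x_1 = 0 ∨ 0 = 0
(x_1 ∧ x_1) ↔ (x_1 ∨ x_1) = 0 ↔ 0 = 1
~x_2 = ~0 = 1
~~x_2 = ~1 = 0
((x_1 ∧ x_1) ↔ (x_1 ∨ x_1)) → ~~x_2 = 1 → 0 = 0
((x_2 → x_2) → ~x_2) → (((x_1 ∧ x_1) ↔ (x_1 ∨ x_1)) → ~~x_2) = 1 → 0 = 0
(((x_1 ∧ x_1) ↔ (x_1 ∨ x_1)) → (x_2 → x_2)) → (((x_2 → x_2) → ~x_2) → (((x_1 ∧ x_1) ↔ (x_1 ∨ x_1)) → ~~x_2)) = 1 → 0 = 0
This gives 0 ≠ 1.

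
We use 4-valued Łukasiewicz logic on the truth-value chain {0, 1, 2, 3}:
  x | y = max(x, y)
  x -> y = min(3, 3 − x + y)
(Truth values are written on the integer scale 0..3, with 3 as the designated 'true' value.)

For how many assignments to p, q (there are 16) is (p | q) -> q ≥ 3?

p = 0, q = 0 ↦ 3  ≥
p = 0, q = 1 ↦ 3  ≥
p = 0, q = 2 ↦ 3  ≥
p = 0, q = 3 ↦ 3  ≥
p = 1, q = 0 ↦ 2  <
p = 1, q = 1 ↦ 3  ≥
p = 1, q = 2 ↦ 3  ≥
p = 1, q = 3 ↦ 3  ≥
p = 2, q = 0 ↦ 1  <
p = 2, q = 1 ↦ 2  <
p = 2, q = 2 ↦ 3  ≥
p = 2, q = 3 ↦ 3  ≥
p = 3, q = 0 ↦ 0  <
p = 3, q = 1 ↦ 1  <
p = 3, q = 2 ↦ 2  <
p = 3, q = 3 ↦ 3  ≥
So 10 of the 16 assignments meet the threshold.

10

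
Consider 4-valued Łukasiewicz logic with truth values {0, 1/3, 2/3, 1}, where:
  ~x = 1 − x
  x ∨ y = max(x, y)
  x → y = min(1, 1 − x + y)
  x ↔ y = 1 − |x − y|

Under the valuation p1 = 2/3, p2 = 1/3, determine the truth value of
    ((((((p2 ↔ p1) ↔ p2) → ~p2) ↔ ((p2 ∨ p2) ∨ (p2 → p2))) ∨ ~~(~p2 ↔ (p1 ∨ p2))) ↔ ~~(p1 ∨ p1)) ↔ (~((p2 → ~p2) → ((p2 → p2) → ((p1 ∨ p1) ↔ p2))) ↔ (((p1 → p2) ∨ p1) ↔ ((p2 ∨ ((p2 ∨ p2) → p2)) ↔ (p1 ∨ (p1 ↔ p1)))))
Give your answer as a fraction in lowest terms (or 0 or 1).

p2 ↔ p1 = 1/3 ↔ 2/3 = 2/3
(p2 ↔ p1) ↔ p2 = 2/3 ↔ 1/3 = 2/3
~p2 = ~1/3 = 2/3
((p2 ↔ p1) ↔ p2) → ~p2 = 2/3 → 2/3 = 1
p2 ∨ p2 = 1/3 ∨ 1/3 = 1/3
p2 → p2 = 1/3 → 1/3 = 1
(p2 ∨ p2) ∨ (p2 → p2) = 1/3 ∨ 1 = 1
(((p2 ↔ p1) ↔ p2) → ~p2) ↔ ((p2 ∨ p2) ∨ (p2 → p2)) = 1 ↔ 1 = 1
~p2 = ~1/3 = 2/3
p1 ∨ p2 = 2/3 ∨ 1/3 = 2/3
~p2 ↔ (p1 ∨ p2) = 2/3 ↔ 2/3 = 1
~(~p2 ↔ (p1 ∨ p2)) = ~1 = 0
~~(~p2 ↔ (p1 ∨ p2)) = ~0 = 1
((((p2 ↔ p1) ↔ p2) → ~p2) ↔ ((p2 ∨ p2) ∨ (p2 → p2))) ∨ ~~(~p2 ↔ (p1 ∨ p2)) = 1 ∨ 1 = 1
p1 ∨ p1 = 2/3 ∨ 2/3 = 2/3
~(p1 ∨ p1) = ~2/3 = 1/3
~~(p1 ∨ p1) = ~1/3 = 2/3
(((((p2 ↔ p1) ↔ p2) → ~p2) ↔ ((p2 ∨ p2) ∨ (p2 → p2))) ∨ ~~(~p2 ↔ (p1 ∨ p2))) ↔ ~~(p1 ∨ p1) = 1 ↔ 2/3 = 2/3
~p2 = ~1/3 = 2/3
p2 → ~p2 = 1/3 → 2/3 = 1
p2 → p2 = 1/3 → 1/3 = 1
p1 ∨ p1 = 2/3 ∨ 2/3 = 2/3
(p1 ∨ p1) ↔ p2 = 2/3 ↔ 1/3 = 2/3
(p2 → p2) → ((p1 ∨ p1) ↔ p2) = 1 → 2/3 = 2/3
(p2 → ~p2) → ((p2 → p2) → ((p1 ∨ p1) ↔ p2)) = 1 → 2/3 = 2/3
~((p2 → ~p2) → ((p2 → p2) → ((p1 ∨ p1) ↔ p2))) = ~2/3 = 1/3
p1 → p2 = 2/3 → 1/3 = 2/3
(p1 → p2) ∨ p1 = 2/3 ∨ 2/3 = 2/3
p2 ∨ p2 = 1/3 ∨ 1/3 = 1/3
(p2 ∨ p2) → p2 = 1/3 → 1/3 = 1
p2 ∨ ((p2 ∨ p2) → p2) = 1/3 ∨ 1 = 1
p1 ↔ p1 = 2/3 ↔ 2/3 = 1
p1 ∨ (p1 ↔ p1) = 2/3 ∨ 1 = 1
(p2 ∨ ((p2 ∨ p2) → p2)) ↔ (p1 ∨ (p1 ↔ p1)) = 1 ↔ 1 = 1
((p1 → p2) ∨ p1) ↔ ((p2 ∨ ((p2 ∨ p2) → p2)) ↔ (p1 ∨ (p1 ↔ p1))) = 2/3 ↔ 1 = 2/3
~((p2 → ~p2) → ((p2 → p2) → ((p1 ∨ p1) ↔ p2))) ↔ (((p1 → p2) ∨ p1) ↔ ((p2 ∨ ((p2 ∨ p2) → p2)) ↔ (p1 ∨ (p1 ↔ p1)))) = 1/3 ↔ 2/3 = 2/3
((((((p2 ↔ p1) ↔ p2) → ~p2) ↔ ((p2 ∨ p2) ∨ (p2 → p2))) ∨ ~~(~p2 ↔ (p1 ∨ p2))) ↔ ~~(p1 ∨ p1)) ↔ (~((p2 → ~p2) → ((p2 → p2) → ((p1 ∨ p1) ↔ p2))) ↔ (((p1 → p2) ∨ p1) ↔ ((p2 ∨ ((p2 ∨ p2) → p2)) ↔ (p1 ∨ (p1 ↔ p1))))) = 2/3 ↔ 2/3 = 1

1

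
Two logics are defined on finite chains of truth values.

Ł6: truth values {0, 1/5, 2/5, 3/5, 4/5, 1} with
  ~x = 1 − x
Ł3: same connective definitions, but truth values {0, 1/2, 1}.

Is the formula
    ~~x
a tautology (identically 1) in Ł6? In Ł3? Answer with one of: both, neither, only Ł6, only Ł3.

In Ł6: at x = 0 the value is 0 — not a tautology.
In Ł3: at x = 0 the value is 0 — not a tautology.

neither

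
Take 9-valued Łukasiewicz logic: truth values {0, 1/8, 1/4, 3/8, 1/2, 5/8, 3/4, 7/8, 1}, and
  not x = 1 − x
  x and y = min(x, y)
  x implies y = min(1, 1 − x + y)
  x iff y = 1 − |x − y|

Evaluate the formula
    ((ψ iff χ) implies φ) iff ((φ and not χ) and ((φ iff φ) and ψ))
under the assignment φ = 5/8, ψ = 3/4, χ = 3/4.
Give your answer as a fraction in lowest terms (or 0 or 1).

ψ iff χ = 3/4 iff 3/4 = 1
(ψ iff χ) implies φ = 1 implies 5/8 = 5/8
not χ = not 3/4 = 1/4
φ and not χ = 5/8 and 1/4 = 1/4
φ iff φ = 5/8 iff 5/8 = 1
(φ iff φ) and ψ = 1 and 3/4 = 3/4
(φ and not χ) and ((φ iff φ) and ψ) = 1/4 and 3/4 = 1/4
((ψ iff χ) implies φ) iff ((φ and not χ) and ((φ iff φ) and ψ)) = 5/8 iff 1/4 = 5/8

5/8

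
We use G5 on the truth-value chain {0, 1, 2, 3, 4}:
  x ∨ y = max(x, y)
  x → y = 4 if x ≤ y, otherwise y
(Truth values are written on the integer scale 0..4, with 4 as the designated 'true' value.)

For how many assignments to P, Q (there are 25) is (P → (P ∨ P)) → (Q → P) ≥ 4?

15

value 4: 15 assignments (counts)
value 3: 1 assignment
value 2: 2 assignments
value 1: 3 assignments
value 0: 4 assignments
So 15 of the 25 assignments meet the threshold.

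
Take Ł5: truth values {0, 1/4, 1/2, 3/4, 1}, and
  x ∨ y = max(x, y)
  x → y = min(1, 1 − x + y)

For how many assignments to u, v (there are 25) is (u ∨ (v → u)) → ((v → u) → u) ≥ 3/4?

value 1: 13 assignments (counts)
value 3/4: 5 assignments (counts)
value 1/2: 4 assignments
value 1/4: 2 assignments
value 0: 1 assignment
So 18 of the 25 assignments meet the threshold.

18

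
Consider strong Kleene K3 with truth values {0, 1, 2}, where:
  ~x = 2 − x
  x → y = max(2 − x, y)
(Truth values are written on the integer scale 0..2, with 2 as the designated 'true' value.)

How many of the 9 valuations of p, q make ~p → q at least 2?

5

p = 0, q = 0 ↦ 0  <
p = 0, q = 1 ↦ 1  <
p = 0, q = 2 ↦ 2  ≥
p = 1, q = 0 ↦ 1  <
p = 1, q = 1 ↦ 1  <
p = 1, q = 2 ↦ 2  ≥
p = 2, q = 0 ↦ 2  ≥
p = 2, q = 1 ↦ 2  ≥
p = 2, q = 2 ↦ 2  ≥
So 5 of the 9 assignments meet the threshold.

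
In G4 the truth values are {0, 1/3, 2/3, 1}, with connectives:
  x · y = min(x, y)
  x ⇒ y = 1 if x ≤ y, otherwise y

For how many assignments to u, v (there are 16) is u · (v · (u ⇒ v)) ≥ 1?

u = 0, v = 0 ↦ 0  <
u = 0, v = 1/3 ↦ 0  <
u = 0, v = 2/3 ↦ 0  <
u = 0, v = 1 ↦ 0  <
u = 1/3, v = 0 ↦ 0  <
u = 1/3, v = 1/3 ↦ 1/3  <
u = 1/3, v = 2/3 ↦ 1/3  <
u = 1/3, v = 1 ↦ 1/3  <
u = 2/3, v = 0 ↦ 0  <
u = 2/3, v = 1/3 ↦ 1/3  <
u = 2/3, v = 2/3 ↦ 2/3  <
u = 2/3, v = 1 ↦ 2/3  <
u = 1, v = 0 ↦ 0  <
u = 1, v = 1/3 ↦ 1/3  <
u = 1, v = 2/3 ↦ 2/3  <
u = 1, v = 1 ↦ 1  ≥
So 1 of the 16 assignments meets the threshold.

1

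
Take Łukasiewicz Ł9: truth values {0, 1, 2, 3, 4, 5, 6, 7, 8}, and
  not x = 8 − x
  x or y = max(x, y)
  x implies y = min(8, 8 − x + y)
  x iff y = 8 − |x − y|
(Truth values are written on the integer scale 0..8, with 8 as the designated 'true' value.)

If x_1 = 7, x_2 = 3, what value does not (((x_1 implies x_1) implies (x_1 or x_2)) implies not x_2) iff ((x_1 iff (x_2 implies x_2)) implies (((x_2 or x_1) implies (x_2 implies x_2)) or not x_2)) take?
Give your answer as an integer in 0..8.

x_1 implies x_1 = 7 implies 7 = 8
x_1 or x_2 = 7 or 3 = 7
(x_1 implies x_1) implies (x_1 or x_2) = 8 implies 7 = 7
not x_2 = not 3 = 5
((x_1 implies x_1) implies (x_1 or x_2)) implies not x_2 = 7 implies 5 = 6
not (((x_1 implies x_1) implies (x_1 or x_2)) implies not x_2) = not 6 = 2
x_2 implies x_2 = 3 implies 3 = 8
x_1 iff (x_2 implies x_2) = 7 iff 8 = 7
x_2 or x_1 = 3 or 7 = 7
x_2 implies x_2 = 3 implies 3 = 8
(x_2 or x_1) implies (x_2 implies x_2) = 7 implies 8 = 8
not x_2 = not 3 = 5
((x_2 or x_1) implies (x_2 implies x_2)) or not x_2 = 8 or 5 = 8
(x_1 iff (x_2 implies x_2)) implies (((x_2 or x_1) implies (x_2 implies x_2)) or not x_2) = 7 implies 8 = 8
not (((x_1 implies x_1) implies (x_1 or x_2)) implies not x_2) iff ((x_1 iff (x_2 implies x_2)) implies (((x_2 or x_1) implies (x_2 implies x_2)) or not x_2)) = 2 iff 8 = 2

2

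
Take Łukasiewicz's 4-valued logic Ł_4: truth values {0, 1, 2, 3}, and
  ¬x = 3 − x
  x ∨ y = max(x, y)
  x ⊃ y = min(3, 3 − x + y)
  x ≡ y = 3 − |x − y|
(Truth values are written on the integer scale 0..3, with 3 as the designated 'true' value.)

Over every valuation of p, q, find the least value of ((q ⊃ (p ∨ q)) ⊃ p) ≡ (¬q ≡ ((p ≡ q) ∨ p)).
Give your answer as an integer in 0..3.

Take p = 0, q = 0:
p ∨ q = 0 ∨ 0 = 0
q ⊃ (p ∨ q) = 0 ⊃ 0 = 3
(q ⊃ (p ∨ q)) ⊃ p = 3 ⊃ 0 = 0
¬q = ¬0 = 3
p ≡ q = 0 ≡ 0 = 3
(p ≡ q) ∨ p = 3 ∨ 0 = 3
¬q ≡ ((p ≡ q) ∨ p) = 3 ≡ 3 = 3
((q ⊃ (p ∨ q)) ⊃ p) ≡ (¬q ≡ ((p ≡ q) ∨ p)) = 0 ≡ 3 = 0
No assignment yields a value below 0, so this is the minimum.

0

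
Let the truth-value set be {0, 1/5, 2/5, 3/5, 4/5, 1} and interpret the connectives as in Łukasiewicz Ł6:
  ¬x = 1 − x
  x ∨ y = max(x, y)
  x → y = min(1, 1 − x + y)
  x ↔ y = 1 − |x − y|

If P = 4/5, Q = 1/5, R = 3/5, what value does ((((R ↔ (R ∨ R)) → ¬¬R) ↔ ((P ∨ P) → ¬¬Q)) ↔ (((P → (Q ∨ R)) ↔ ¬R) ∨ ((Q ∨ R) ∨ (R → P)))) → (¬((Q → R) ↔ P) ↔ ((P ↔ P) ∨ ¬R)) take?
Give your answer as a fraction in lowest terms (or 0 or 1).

2/5

R ∨ R = 3/5 ∨ 3/5 = 3/5
R ↔ (R ∨ R) = 3/5 ↔ 3/5 = 1
¬R = ¬3/5 = 2/5
¬¬R = ¬2/5 = 3/5
(R ↔ (R ∨ R)) → ¬¬R = 1 → 3/5 = 3/5
P ∨ P = 4/5 ∨ 4/5 = 4/5
¬Q = ¬1/5 = 4/5
¬¬Q = ¬4/5 = 1/5
(P ∨ P) → ¬¬Q = 4/5 → 1/5 = 2/5
((R ↔ (R ∨ R)) → ¬¬R) ↔ ((P ∨ P) → ¬¬Q) = 3/5 ↔ 2/5 = 4/5
Q ∨ R = 1/5 ∨ 3/5 = 3/5
P → (Q ∨ R) = 4/5 → 3/5 = 4/5
¬R = ¬3/5 = 2/5
(P → (Q ∨ R)) ↔ ¬R = 4/5 ↔ 2/5 = 3/5
Q ∨ R = 1/5 ∨ 3/5 = 3/5
R → P = 3/5 → 4/5 = 1
(Q ∨ R) ∨ (R → P) = 3/5 ∨ 1 = 1
((P → (Q ∨ R)) ↔ ¬R) ∨ ((Q ∨ R) ∨ (R → P)) = 3/5 ∨ 1 = 1
(((R ↔ (R ∨ R)) → ¬¬R) ↔ ((P ∨ P) → ¬¬Q)) ↔ (((P → (Q ∨ R)) ↔ ¬R) ∨ ((Q ∨ R) ∨ (R → P))) = 4/5 ↔ 1 = 4/5
Q → R = 1/5 → 3/5 = 1
(Q → R) ↔ P = 1 ↔ 4/5 = 4/5
¬((Q → R) ↔ P) = ¬4/5 = 1/5
P ↔ P = 4/5 ↔ 4/5 = 1
¬R = ¬3/5 = 2/5
(P ↔ P) ∨ ¬R = 1 ∨ 2/5 = 1
¬((Q → R) ↔ P) ↔ ((P ↔ P) ∨ ¬R) = 1/5 ↔ 1 = 1/5
((((R ↔ (R ∨ R)) → ¬¬R) ↔ ((P ∨ P) → ¬¬Q)) ↔ (((P → (Q ∨ R)) ↔ ¬R) ∨ ((Q ∨ R) ∨ (R → P)))) → (¬((Q → R) ↔ P) ↔ ((P ↔ P) ∨ ¬R)) = 4/5 → 1/5 = 2/5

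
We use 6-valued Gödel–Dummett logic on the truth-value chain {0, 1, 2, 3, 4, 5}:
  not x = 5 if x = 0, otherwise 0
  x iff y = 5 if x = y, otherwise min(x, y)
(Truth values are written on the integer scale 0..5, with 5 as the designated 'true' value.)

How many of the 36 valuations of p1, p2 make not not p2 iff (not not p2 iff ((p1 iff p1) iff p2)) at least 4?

12

value 5: 6 assignments (counts)
value 4: 6 assignments (counts)
value 3: 6 assignments
value 2: 6 assignments
value 1: 6 assignments
value 0: 6 assignments
So 12 of the 36 assignments meet the threshold.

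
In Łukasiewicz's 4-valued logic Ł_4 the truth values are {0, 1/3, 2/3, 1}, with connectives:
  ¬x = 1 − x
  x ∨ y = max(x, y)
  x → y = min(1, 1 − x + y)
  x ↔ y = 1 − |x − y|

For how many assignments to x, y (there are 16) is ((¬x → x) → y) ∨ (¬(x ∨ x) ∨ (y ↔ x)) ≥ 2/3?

x = 0, y = 0 ↦ 1  ≥
x = 0, y = 1/3 ↦ 1  ≥
x = 0, y = 2/3 ↦ 1  ≥
x = 0, y = 1 ↦ 1  ≥
x = 1/3, y = 0 ↦ 2/3  ≥
x = 1/3, y = 1/3 ↦ 1  ≥
x = 1/3, y = 2/3 ↦ 1  ≥
x = 1/3, y = 1 ↦ 1  ≥
x = 2/3, y = 0 ↦ 1/3  <
x = 2/3, y = 1/3 ↦ 2/3  ≥
x = 2/3, y = 2/3 ↦ 1  ≥
x = 2/3, y = 1 ↦ 1  ≥
x = 1, y = 0 ↦ 0  <
x = 1, y = 1/3 ↦ 1/3  <
x = 1, y = 2/3 ↦ 2/3  ≥
x = 1, y = 1 ↦ 1  ≥
So 13 of the 16 assignments meet the threshold.

13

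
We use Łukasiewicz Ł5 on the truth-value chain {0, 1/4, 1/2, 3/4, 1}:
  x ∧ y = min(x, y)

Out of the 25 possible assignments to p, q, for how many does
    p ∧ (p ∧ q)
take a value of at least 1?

value 1: 1 assignment (counts)
value 3/4: 3 assignments
value 1/2: 5 assignments
value 1/4: 7 assignments
value 0: 9 assignments
So 1 of the 25 assignments meets the threshold.

1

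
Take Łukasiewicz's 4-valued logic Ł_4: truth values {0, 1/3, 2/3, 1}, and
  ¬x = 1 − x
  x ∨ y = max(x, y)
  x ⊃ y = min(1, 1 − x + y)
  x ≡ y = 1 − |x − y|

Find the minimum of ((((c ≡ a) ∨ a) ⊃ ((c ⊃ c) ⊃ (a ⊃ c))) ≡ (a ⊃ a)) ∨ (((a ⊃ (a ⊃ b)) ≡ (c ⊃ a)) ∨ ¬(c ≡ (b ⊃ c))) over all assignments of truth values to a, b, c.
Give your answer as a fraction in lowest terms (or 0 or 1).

2/3

Take a = 1, b = 0, c = 1/3:
c ≡ a = 1/3 ≡ 1 = 1/3
(c ≡ a) ∨ a = 1/3 ∨ 1 = 1
c ⊃ c = 1/3 ⊃ 1/3 = 1
a ⊃ c = 1 ⊃ 1/3 = 1/3
(c ⊃ c) ⊃ (a ⊃ c) = 1 ⊃ 1/3 = 1/3
((c ≡ a) ∨ a) ⊃ ((c ⊃ c) ⊃ (a ⊃ c)) = 1 ⊃ 1/3 = 1/3
a ⊃ a = 1 ⊃ 1 = 1
(((c ≡ a) ∨ a) ⊃ ((c ⊃ c) ⊃ (a ⊃ c))) ≡ (a ⊃ a) = 1/3 ≡ 1 = 1/3
a ⊃ b = 1 ⊃ 0 = 0
a ⊃ (a ⊃ b) = 1 ⊃ 0 = 0
c ⊃ a = 1/3 ⊃ 1 = 1
(a ⊃ (a ⊃ b)) ≡ (c ⊃ a) = 0 ≡ 1 = 0
b ⊃ c = 0 ⊃ 1/3 = 1
c ≡ (b ⊃ c) = 1/3 ≡ 1 = 1/3
¬(c ≡ (b ⊃ c)) = ¬1/3 = 2/3
((a ⊃ (a ⊃ b)) ≡ (c ⊃ a)) ∨ ¬(c ≡ (b ⊃ c)) = 0 ∨ 2/3 = 2/3
((((c ≡ a) ∨ a) ⊃ ((c ⊃ c) ⊃ (a ⊃ c))) ≡ (a ⊃ a)) ∨ (((a ⊃ (a ⊃ b)) ≡ (c ⊃ a)) ∨ ¬(c ≡ (b ⊃ c))) = 1/3 ∨ 2/3 = 2/3
No assignment yields a value below 2/3, so this is the minimum.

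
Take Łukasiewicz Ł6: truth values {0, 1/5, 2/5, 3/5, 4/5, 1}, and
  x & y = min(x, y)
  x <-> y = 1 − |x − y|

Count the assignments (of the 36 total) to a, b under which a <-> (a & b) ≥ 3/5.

30

value 1: 21 assignments (counts)
value 4/5: 5 assignments (counts)
value 3/5: 4 assignments (counts)
value 2/5: 3 assignments
value 1/5: 2 assignments
value 0: 1 assignment
So 30 of the 36 assignments meet the threshold.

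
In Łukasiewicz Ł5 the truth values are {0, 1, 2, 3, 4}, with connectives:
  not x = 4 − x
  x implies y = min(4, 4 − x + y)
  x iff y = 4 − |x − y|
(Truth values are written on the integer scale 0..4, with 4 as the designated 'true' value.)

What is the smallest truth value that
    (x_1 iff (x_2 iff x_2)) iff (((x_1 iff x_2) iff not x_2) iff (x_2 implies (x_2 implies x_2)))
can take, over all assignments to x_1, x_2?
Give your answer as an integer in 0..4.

0

Take x_1 = 0, x_2 = 0:
x_2 iff x_2 = 0 iff 0 = 4
x_1 iff (x_2 iff x_2) = 0 iff 4 = 0
x_1 iff x_2 = 0 iff 0 = 4
not x_2 = not 0 = 4
(x_1 iff x_2) iff not x_2 = 4 iff 4 = 4
x_2 implies x_2 = 0 implies 0 = 4
x_2 implies (x_2 implies x_2) = 0 implies 4 = 4
((x_1 iff x_2) iff not x_2) iff (x_2 implies (x_2 implies x_2)) = 4 iff 4 = 4
(x_1 iff (x_2 iff x_2)) iff (((x_1 iff x_2) iff not x_2) iff (x_2 implies (x_2 implies x_2))) = 0 iff 4 = 0
No assignment yields a value below 0, so this is the minimum.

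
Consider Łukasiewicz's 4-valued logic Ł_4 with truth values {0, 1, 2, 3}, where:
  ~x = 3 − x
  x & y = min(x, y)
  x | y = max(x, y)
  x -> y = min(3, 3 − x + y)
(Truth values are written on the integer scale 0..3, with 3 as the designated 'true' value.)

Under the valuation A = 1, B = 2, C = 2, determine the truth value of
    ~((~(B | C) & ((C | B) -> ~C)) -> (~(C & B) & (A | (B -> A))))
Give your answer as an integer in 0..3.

B | C = 2 | 2 = 2
~(B | C) = ~2 = 1
C | B = 2 | 2 = 2
~C = ~2 = 1
(C | B) -> ~C = 2 -> 1 = 2
~(B | C) & ((C | B) -> ~C) = 1 & 2 = 1
C & B = 2 & 2 = 2
~(C & B) = ~2 = 1
B -> A = 2 -> 1 = 2
A | (B -> A) = 1 | 2 = 2
~(C & B) & (A | (B -> A)) = 1 & 2 = 1
(~(B | C) & ((C | B) -> ~C)) -> (~(C & B) & (A | (B -> A))) = 1 -> 1 = 3
~((~(B | C) & ((C | B) -> ~C)) -> (~(C & B) & (A | (B -> A)))) = ~3 = 0

0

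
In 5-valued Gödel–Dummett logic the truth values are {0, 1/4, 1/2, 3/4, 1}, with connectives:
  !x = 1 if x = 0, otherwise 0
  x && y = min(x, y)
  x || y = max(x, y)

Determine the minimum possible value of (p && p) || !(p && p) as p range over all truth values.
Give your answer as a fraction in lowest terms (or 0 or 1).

Take p = 1/4:
p && p = 1/4 && 1/4 = 1/4
p && p = 1/4 && 1/4 = 1/4
!(p && p) = !1/4 = 0
(p && p) || !(p && p) = 1/4 || 0 = 1/4
No assignment yields a value below 1/4, so this is the minimum.

1/4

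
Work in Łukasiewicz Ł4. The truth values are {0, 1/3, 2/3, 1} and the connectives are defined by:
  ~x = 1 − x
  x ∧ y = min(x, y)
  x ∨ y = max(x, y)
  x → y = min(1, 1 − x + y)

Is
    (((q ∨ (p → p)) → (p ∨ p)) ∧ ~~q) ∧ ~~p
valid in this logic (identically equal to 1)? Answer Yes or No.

No

Counterexample: take p = 0, q = 0.
p → p = 0 → 0 = 1
q ∨ (p → p) = 0 ∨ 1 = 1
p ∨ p = 0 ∨ 0 = 0
(q ∨ (p → p)) → (p ∨ p) = 1 → 0 = 0
~q = ~0 = 1
~~q = ~1 = 0
((q ∨ (p → p)) → (p ∨ p)) ∧ ~~q = 0 ∧ 0 = 0
~p = ~0 = 1
~~p = ~1 = 0
(((q ∨ (p → p)) → (p ∨ p)) ∧ ~~q) ∧ ~~p = 0 ∧ 0 = 0
This gives 0 ≠ 1.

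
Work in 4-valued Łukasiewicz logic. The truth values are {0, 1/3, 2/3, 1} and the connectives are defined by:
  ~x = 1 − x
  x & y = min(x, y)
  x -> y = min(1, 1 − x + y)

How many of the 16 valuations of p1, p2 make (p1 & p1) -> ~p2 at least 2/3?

p1 = 0, p2 = 0 ↦ 1  ≥
p1 = 0, p2 = 1/3 ↦ 1  ≥
p1 = 0, p2 = 2/3 ↦ 1  ≥
p1 = 0, p2 = 1 ↦ 1  ≥
p1 = 1/3, p2 = 0 ↦ 1  ≥
p1 = 1/3, p2 = 1/3 ↦ 1  ≥
p1 = 1/3, p2 = 2/3 ↦ 1  ≥
p1 = 1/3, p2 = 1 ↦ 2/3  ≥
p1 = 2/3, p2 = 0 ↦ 1  ≥
p1 = 2/3, p2 = 1/3 ↦ 1  ≥
p1 = 2/3, p2 = 2/3 ↦ 2/3  ≥
p1 = 2/3, p2 = 1 ↦ 1/3  <
p1 = 1, p2 = 0 ↦ 1  ≥
p1 = 1, p2 = 1/3 ↦ 2/3  ≥
p1 = 1, p2 = 2/3 ↦ 1/3  <
p1 = 1, p2 = 1 ↦ 0  <
So 13 of the 16 assignments meet the threshold.

13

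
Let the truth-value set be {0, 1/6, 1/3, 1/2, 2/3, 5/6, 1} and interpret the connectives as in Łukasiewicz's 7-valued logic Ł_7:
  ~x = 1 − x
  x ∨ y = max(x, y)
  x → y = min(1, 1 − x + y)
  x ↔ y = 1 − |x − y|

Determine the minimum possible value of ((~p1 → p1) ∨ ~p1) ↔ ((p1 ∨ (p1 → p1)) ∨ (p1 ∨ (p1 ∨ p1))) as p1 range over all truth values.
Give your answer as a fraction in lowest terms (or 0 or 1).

Take p1 = 1/3:
~p1 = ~1/3 = 2/3
~p1 → p1 = 2/3 → 1/3 = 2/3
~p1 = ~1/3 = 2/3
(~p1 → p1) ∨ ~p1 = 2/3 ∨ 2/3 = 2/3
p1 → p1 = 1/3 → 1/3 = 1
p1 ∨ (p1 → p1) = 1/3 ∨ 1 = 1
p1 ∨ p1 = 1/3 ∨ 1/3 = 1/3
p1 ∨ (p1 ∨ p1) = 1/3 ∨ 1/3 = 1/3
(p1 ∨ (p1 → p1)) ∨ (p1 ∨ (p1 ∨ p1)) = 1 ∨ 1/3 = 1
((~p1 → p1) ∨ ~p1) ↔ ((p1 ∨ (p1 → p1)) ∨ (p1 ∨ (p1 ∨ p1))) = 2/3 ↔ 1 = 2/3
No assignment yields a value below 2/3, so this is the minimum.

2/3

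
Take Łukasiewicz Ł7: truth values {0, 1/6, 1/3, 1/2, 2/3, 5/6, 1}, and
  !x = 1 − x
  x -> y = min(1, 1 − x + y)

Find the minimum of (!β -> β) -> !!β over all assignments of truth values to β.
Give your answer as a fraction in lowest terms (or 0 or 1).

Take β = 1/2:
!β = !1/2 = 1/2
!β -> β = 1/2 -> 1/2 = 1
!β = !1/2 = 1/2
!!β = !1/2 = 1/2
(!β -> β) -> !!β = 1 -> 1/2 = 1/2
No assignment yields a value below 1/2, so this is the minimum.

1/2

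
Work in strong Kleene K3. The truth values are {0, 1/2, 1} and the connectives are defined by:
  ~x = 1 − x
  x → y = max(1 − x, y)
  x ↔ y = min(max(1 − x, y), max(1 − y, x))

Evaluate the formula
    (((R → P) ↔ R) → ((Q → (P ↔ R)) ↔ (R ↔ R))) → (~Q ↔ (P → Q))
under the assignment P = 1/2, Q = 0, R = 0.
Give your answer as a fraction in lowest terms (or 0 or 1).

1/2

R → P = 0 → 1/2 = 1
(R → P) ↔ R = 1 ↔ 0 = 0
P ↔ R = 1/2 ↔ 0 = 1/2
Q → (P ↔ R) = 0 → 1/2 = 1
R ↔ R = 0 ↔ 0 = 1
(Q → (P ↔ R)) ↔ (R ↔ R) = 1 ↔ 1 = 1
((R → P) ↔ R) → ((Q → (P ↔ R)) ↔ (R ↔ R)) = 0 → 1 = 1
~Q = ~0 = 1
P → Q = 1/2 → 0 = 1/2
~Q ↔ (P → Q) = 1 ↔ 1/2 = 1/2
(((R → P) ↔ R) → ((Q → (P ↔ R)) ↔ (R ↔ R))) → (~Q ↔ (P → Q)) = 1 → 1/2 = 1/2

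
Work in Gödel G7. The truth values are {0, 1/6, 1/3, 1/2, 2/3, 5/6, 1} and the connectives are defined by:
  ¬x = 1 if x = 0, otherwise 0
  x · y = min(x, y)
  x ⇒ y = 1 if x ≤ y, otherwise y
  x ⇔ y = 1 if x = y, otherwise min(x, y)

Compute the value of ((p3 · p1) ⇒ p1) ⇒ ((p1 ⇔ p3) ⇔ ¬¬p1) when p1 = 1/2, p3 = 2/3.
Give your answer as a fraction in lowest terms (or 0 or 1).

p3 · p1 = 2/3 · 1/2 = 1/2
(p3 · p1) ⇒ p1 = 1/2 ⇒ 1/2 = 1
p1 ⇔ p3 = 1/2 ⇔ 2/3 = 1/2
¬p1 = ¬1/2 = 0
¬¬p1 = ¬0 = 1
(p1 ⇔ p3) ⇔ ¬¬p1 = 1/2 ⇔ 1 = 1/2
((p3 · p1) ⇒ p1) ⇒ ((p1 ⇔ p3) ⇔ ¬¬p1) = 1 ⇒ 1/2 = 1/2

1/2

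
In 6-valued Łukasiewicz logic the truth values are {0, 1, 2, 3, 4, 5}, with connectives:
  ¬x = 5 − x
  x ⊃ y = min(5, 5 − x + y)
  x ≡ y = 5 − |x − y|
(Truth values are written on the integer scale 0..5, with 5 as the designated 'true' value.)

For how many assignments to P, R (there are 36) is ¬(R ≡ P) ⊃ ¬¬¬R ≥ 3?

32

value 5: 27 assignments (counts)
value 4: 3 assignments (counts)
value 3: 2 assignments (counts)
value 2: 2 assignments
value 1: 1 assignment
value 0: 1 assignment
So 32 of the 36 assignments meet the threshold.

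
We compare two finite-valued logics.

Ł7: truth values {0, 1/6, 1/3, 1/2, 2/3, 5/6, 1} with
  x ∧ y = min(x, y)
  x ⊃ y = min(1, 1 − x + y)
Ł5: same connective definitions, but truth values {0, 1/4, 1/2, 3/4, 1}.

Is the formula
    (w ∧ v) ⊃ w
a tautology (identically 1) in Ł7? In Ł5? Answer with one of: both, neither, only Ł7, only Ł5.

In Ł7: every assignment gives 1 — tautology.
In Ł5: every assignment gives 1 — tautology.

both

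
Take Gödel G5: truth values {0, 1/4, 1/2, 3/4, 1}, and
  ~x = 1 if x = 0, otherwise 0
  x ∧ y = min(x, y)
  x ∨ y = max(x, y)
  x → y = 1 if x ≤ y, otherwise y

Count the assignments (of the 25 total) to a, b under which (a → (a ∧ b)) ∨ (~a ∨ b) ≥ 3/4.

value 1: 15 assignments (counts)
value 3/4: 1 assignment (counts)
value 1/2: 2 assignments
value 1/4: 3 assignments
value 0: 4 assignments
So 16 of the 25 assignments meet the threshold.

16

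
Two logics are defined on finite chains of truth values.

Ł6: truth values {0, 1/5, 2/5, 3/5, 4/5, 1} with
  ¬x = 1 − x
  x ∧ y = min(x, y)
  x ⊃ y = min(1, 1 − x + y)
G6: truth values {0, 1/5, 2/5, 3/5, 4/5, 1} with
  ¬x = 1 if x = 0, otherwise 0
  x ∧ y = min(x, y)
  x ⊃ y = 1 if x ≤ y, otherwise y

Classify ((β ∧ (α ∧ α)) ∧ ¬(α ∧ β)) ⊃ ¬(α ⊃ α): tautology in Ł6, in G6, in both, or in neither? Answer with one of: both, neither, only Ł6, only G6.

only G6

In Ł6: at α = 1/5, β = 1/5 the value is 4/5 — not a tautology.
In G6: every assignment gives 1 — tautology.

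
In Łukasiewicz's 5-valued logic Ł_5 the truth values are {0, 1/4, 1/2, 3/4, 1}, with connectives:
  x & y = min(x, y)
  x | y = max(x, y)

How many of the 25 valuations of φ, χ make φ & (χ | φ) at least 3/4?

10

value 1: 5 assignments (counts)
value 3/4: 5 assignments (counts)
value 1/2: 5 assignments
value 1/4: 5 assignments
value 0: 5 assignments
So 10 of the 25 assignments meet the threshold.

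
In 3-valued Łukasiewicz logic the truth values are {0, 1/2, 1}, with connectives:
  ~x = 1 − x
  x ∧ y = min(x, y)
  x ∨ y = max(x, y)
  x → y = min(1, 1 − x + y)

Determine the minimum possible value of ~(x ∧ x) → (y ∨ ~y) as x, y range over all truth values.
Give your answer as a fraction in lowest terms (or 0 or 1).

1/2

Take x = 0, y = 1/2:
x ∧ x = 0 ∧ 0 = 0
~(x ∧ x) = ~0 = 1
~y = ~1/2 = 1/2
y ∨ ~y = 1/2 ∨ 1/2 = 1/2
~(x ∧ x) → (y ∨ ~y) = 1 → 1/2 = 1/2
No assignment yields a value below 1/2, so this is the minimum.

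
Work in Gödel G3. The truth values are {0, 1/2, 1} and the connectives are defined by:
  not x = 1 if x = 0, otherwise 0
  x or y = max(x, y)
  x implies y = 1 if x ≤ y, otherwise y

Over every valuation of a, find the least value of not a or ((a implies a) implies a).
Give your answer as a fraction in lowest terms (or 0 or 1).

1/2

Take a = 1/2:
not a = not 1/2 = 0
a implies a = 1/2 implies 1/2 = 1
(a implies a) implies a = 1 implies 1/2 = 1/2
not a or ((a implies a) implies a) = 0 or 1/2 = 1/2
No assignment yields a value below 1/2, so this is the minimum.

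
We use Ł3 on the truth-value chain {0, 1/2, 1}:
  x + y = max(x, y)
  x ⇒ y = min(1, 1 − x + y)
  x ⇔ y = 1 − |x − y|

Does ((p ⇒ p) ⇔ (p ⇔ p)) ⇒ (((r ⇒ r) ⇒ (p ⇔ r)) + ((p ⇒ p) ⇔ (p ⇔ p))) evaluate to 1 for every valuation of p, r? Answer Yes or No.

p = 0, r = 0 ↦ 1
p = 0, r = 1/2 ↦ 1
p = 0, r = 1 ↦ 1
p = 1/2, r = 0 ↦ 1
p = 1/2, r = 1/2 ↦ 1
p = 1/2, r = 1 ↦ 1
p = 1, r = 0 ↦ 1
p = 1, r = 1/2 ↦ 1
p = 1, r = 1 ↦ 1
Every assignment gives a value ≥ 1.

Yes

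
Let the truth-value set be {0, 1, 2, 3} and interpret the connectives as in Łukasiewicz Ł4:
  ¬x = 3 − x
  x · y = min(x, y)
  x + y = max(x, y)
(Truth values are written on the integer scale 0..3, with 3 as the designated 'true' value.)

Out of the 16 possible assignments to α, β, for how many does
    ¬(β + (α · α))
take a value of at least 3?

α = 0, β = 0 ↦ 3  ≥
α = 0, β = 1 ↦ 2  <
α = 0, β = 2 ↦ 1  <
α = 0, β = 3 ↦ 0  <
α = 1, β = 0 ↦ 2  <
α = 1, β = 1 ↦ 2  <
α = 1, β = 2 ↦ 1  <
α = 1, β = 3 ↦ 0  <
α = 2, β = 0 ↦ 1  <
α = 2, β = 1 ↦ 1  <
α = 2, β = 2 ↦ 1  <
α = 2, β = 3 ↦ 0  <
α = 3, β = 0 ↦ 0  <
α = 3, β = 1 ↦ 0  <
α = 3, β = 2 ↦ 0  <
α = 3, β = 3 ↦ 0  <
So 1 of the 16 assignments meets the threshold.

1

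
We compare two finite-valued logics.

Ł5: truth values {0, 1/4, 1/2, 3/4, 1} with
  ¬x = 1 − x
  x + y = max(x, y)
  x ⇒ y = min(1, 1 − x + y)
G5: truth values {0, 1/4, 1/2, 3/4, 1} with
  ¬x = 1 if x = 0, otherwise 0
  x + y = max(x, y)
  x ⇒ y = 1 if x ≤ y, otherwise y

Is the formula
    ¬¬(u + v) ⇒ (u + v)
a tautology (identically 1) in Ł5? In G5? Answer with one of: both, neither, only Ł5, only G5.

only Ł5

In Ł5: every assignment gives 1 — tautology.
In G5: at u = 0, v = 1/4 the value is 1/4 — not a tautology.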